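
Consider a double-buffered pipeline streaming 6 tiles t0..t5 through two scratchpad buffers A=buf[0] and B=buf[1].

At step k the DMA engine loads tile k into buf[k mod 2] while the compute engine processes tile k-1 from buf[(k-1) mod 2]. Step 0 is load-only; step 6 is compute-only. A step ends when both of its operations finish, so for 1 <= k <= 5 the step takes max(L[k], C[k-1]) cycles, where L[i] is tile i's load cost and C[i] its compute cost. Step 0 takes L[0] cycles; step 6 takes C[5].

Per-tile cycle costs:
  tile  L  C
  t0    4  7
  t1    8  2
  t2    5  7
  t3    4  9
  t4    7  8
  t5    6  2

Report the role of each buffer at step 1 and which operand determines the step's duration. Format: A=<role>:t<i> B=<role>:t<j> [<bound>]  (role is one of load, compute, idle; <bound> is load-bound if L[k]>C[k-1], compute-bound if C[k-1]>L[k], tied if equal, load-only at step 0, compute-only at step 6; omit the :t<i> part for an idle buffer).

  0. 4=4c; end=4; A:t0 B:-
  1. max(8,7)=8c; end=12; A:t0 B:t1
  2. max(5,2)=5c; end=17; A:t2 B:t1
  3. max(4,7)=7c; end=24; A:t2 B:t3
  4. max(7,9)=9c; end=33; A:t4 B:t3
  5. max(6,8)=8c; end=41; A:t4 B:t5
  6. 2=2c; end=43; A:t4 B:t5

step 1: A=compute:t0 B=load:t1 [load-bound]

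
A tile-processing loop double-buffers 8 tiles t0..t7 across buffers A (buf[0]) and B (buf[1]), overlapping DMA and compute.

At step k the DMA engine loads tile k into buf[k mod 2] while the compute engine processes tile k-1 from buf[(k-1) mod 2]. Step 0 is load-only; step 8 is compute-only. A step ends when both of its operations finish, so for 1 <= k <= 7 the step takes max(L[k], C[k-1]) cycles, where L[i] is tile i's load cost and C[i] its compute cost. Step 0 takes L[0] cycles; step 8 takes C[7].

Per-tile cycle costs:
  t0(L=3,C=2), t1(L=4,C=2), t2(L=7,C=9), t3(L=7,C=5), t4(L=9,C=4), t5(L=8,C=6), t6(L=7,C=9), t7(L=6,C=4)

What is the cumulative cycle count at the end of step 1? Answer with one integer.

step 0: L[0]=3 → dur=3, Σ=3 | A=load:t0 B=idle [load-only]
step 1: L[1]=4 C[0]=2 → dur=4, Σ=7 | A=compute:t0 B=load:t1 [load-bound]
step 2: L[2]=7 C[1]=2 → dur=7, Σ=14 | A=load:t2 B=compute:t1 [load-bound]
step 3: L[3]=7 C[2]=9 → dur=9, Σ=23 | A=compute:t2 B=load:t3 [compute-bound]
step 4: L[4]=9 C[3]=5 → dur=9, Σ=32 | A=load:t4 B=compute:t3 [load-bound]
step 5: L[5]=8 C[4]=4 → dur=8, Σ=40 | A=compute:t4 B=load:t5 [load-bound]
step 6: L[6]=7 C[5]=6 → dur=7, Σ=47 | A=load:t6 B=compute:t5 [load-bound]
step 7: L[7]=6 C[6]=9 → dur=9, Σ=56 | A=compute:t6 B=load:t7 [compute-bound]
step 8: C[7]=4 → dur=4, Σ=60 | A=idle B=compute:t7 [compute-only]

end_cycle[1] = 7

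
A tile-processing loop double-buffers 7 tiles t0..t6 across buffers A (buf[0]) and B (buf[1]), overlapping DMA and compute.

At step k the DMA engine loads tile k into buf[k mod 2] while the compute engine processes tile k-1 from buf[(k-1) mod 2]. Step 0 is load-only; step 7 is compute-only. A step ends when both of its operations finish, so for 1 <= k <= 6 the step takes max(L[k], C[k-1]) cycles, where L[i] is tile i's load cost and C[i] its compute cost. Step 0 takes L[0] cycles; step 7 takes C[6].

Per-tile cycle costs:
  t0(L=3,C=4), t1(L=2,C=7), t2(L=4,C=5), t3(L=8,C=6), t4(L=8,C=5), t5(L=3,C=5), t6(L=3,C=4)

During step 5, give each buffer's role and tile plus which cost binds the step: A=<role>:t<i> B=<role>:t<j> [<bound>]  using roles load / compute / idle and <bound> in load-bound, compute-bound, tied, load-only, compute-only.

step 5: A=compute:t4 B=load:t5 [compute-bound]

[0] DMA t0→A (3c) ∥ CU idle ⇒ 3c, clock 3
[1] DMA t1→B (2c) ∥ CU A:t0 (4c) ⇒ 4c, clock 7
[2] DMA t2→A (4c) ∥ CU B:t1 (7c) ⇒ 7c, clock 14
[3] DMA t3→B (8c) ∥ CU A:t2 (5c) ⇒ 8c, clock 22
[4] DMA t4→A (8c) ∥ CU B:t3 (6c) ⇒ 8c, clock 30
[5] DMA t5→B (3c) ∥ CU A:t4 (5c) ⇒ 5c, clock 35
[6] DMA t6→A (3c) ∥ CU B:t5 (5c) ⇒ 5c, clock 40
[7] DMA idle ∥ CU A:t6 (4c) ⇒ 4c, clock 44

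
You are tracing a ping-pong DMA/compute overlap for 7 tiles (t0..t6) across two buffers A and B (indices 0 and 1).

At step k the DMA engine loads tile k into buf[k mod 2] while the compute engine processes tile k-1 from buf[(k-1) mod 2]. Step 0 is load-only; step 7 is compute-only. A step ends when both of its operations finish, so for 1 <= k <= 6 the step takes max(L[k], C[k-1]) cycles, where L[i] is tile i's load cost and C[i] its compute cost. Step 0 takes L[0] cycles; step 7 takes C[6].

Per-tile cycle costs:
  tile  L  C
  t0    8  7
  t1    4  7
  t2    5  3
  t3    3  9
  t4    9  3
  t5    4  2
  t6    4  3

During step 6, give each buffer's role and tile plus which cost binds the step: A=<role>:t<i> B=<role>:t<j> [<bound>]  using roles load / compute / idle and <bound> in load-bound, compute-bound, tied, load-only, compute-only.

[0] DMA t0→A (8c) ∥ CU idle ⇒ 8c, clock 8
[1] DMA t1→B (4c) ∥ CU A:t0 (7c) ⇒ 7c, clock 15
[2] DMA t2→A (5c) ∥ CU B:t1 (7c) ⇒ 7c, clock 22
[3] DMA t3→B (3c) ∥ CU A:t2 (3c) ⇒ 3c, clock 25
[4] DMA t4→A (9c) ∥ CU B:t3 (9c) ⇒ 9c, clock 34
[5] DMA t5→B (4c) ∥ CU A:t4 (3c) ⇒ 4c, clock 38
[6] DMA t6→A (4c) ∥ CU B:t5 (2c) ⇒ 4c, clock 42
[7] DMA idle ∥ CU A:t6 (3c) ⇒ 3c, clock 45

step 6: A=load:t6 B=compute:t5 [load-bound]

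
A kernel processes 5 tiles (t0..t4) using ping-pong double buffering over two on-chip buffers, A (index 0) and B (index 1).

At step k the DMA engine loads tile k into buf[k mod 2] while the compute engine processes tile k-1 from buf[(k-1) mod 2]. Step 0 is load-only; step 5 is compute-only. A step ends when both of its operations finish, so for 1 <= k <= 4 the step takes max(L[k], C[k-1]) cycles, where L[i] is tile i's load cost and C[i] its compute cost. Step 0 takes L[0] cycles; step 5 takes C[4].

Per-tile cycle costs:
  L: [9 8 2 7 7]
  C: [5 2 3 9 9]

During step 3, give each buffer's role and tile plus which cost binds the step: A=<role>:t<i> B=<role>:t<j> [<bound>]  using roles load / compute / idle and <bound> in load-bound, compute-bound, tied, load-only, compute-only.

step 3: A=compute:t2 B=load:t3 [load-bound]

  0. 9=9c; end=9; A:t0 B:-
  1. max(8,5)=8c; end=17; A:t0 B:t1
  2. max(2,2)=2c; end=19; A:t2 B:t1
  3. max(7,3)=7c; end=26; A:t2 B:t3
  4. max(7,9)=9c; end=35; A:t4 B:t3
  5. 9=9c; end=44; A:t4 B:t3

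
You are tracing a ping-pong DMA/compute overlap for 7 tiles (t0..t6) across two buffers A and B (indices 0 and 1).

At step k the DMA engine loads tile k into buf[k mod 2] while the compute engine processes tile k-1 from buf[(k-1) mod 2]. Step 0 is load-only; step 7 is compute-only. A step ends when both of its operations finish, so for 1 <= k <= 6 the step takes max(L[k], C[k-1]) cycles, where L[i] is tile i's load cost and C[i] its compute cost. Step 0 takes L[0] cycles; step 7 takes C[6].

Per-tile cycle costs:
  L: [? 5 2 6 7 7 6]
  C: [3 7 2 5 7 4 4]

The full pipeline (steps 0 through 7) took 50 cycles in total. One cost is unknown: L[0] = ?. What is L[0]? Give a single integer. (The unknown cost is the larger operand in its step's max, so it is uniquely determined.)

L[0] = 8

step 0 = dur = L[0]=? = L[0]  (unknown; binding)
step 1 = dur = max(L[1]=5, C[0]=3) = 5
step 2 = dur = max(L[2]=2, C[1]=7) = 7
step 3 = dur = max(L[3]=6, C[2]=2) = 6
step 4 = dur = max(L[4]=7, C[3]=5) = 7
step 5 = dur = max(L[5]=7, C[4]=7) = 7
step 6 = dur = max(L[6]=6, C[5]=4) = 6
step 7 = dur = C[6]=4 = 4
sum of known step durations = 42
dur[0] = total - known = 50 - 42 = 8
L[0] is the binding max in step 0, so L[0] = dur[0] = 8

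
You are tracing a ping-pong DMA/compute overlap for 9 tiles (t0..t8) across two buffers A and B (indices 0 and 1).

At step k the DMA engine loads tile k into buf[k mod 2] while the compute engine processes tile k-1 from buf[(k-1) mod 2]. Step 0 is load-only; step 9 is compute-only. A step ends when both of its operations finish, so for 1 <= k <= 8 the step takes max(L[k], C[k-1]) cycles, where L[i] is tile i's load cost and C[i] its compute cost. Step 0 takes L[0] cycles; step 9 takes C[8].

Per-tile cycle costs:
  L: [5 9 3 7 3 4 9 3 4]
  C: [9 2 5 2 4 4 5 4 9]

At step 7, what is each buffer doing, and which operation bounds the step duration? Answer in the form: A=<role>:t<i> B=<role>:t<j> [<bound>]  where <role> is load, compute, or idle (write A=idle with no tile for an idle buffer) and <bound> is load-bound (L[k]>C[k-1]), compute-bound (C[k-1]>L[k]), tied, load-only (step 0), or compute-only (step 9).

step 7: A=compute:t6 B=load:t7 [compute-bound]

[0] DMA t0→A (5c) ∥ CU idle ⇒ 5c, clock 5
[1] DMA t1→B (9c) ∥ CU A:t0 (9c) ⇒ 9c, clock 14
[2] DMA t2→A (3c) ∥ CU B:t1 (2c) ⇒ 3c, clock 17
[3] DMA t3→B (7c) ∥ CU A:t2 (5c) ⇒ 7c, clock 24
[4] DMA t4→A (3c) ∥ CU B:t3 (2c) ⇒ 3c, clock 27
[5] DMA t5→B (4c) ∥ CU A:t4 (4c) ⇒ 4c, clock 31
[6] DMA t6→A (9c) ∥ CU B:t5 (4c) ⇒ 9c, clock 40
[7] DMA t7→B (3c) ∥ CU A:t6 (5c) ⇒ 5c, clock 45
[8] DMA t8→A (4c) ∥ CU B:t7 (4c) ⇒ 4c, clock 49
[9] DMA idle ∥ CU A:t8 (9c) ⇒ 9c, clock 58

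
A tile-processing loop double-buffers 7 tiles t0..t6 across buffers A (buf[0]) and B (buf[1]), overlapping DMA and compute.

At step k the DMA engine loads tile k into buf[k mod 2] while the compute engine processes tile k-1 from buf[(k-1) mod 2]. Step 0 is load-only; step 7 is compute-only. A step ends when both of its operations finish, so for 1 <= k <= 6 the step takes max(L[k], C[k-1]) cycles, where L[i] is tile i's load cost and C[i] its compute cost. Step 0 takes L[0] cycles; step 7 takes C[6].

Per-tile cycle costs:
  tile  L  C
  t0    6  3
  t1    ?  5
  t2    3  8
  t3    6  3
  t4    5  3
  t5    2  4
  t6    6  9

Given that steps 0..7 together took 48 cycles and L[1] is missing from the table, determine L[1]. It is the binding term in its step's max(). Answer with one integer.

step 0 → dur = L[0]=6 = 6
step 1 → dur = max(L[1]=?, C[0]=3) = L[1]  (unknown; binding)
step 2 → dur = max(L[2]=3, C[1]=5) = 5
step 3 → dur = max(L[3]=6, C[2]=8) = 8
step 4 → dur = max(L[4]=5, C[3]=3) = 5
step 5 → dur = max(L[5]=2, C[4]=3) = 3
step 6 → dur = max(L[6]=6, C[5]=4) = 6
step 7 → dur = C[6]=9 = 9
sum of known step durations = 42
dur[1] = total - known = 48 - 42 = 6
L[1] is the binding max in step 1, so L[1] = dur[1] = 6

L[1] = 6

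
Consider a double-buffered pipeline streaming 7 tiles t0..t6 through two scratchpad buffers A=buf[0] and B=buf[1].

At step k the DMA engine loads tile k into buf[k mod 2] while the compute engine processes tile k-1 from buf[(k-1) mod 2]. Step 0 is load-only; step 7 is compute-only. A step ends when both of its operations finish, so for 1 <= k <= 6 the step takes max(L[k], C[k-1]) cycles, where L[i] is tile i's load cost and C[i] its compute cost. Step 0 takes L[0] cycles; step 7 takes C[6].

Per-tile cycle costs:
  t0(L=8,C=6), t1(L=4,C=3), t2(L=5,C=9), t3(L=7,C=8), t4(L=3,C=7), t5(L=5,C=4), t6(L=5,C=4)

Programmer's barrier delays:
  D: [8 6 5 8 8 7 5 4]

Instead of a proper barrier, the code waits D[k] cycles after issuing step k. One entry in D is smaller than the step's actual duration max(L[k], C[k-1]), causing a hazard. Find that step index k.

hazard at step 3

[0] required=L[0]=8=8 vs D=8 ok
[1] required=max(L[1]=4,C[0]=6)=6 vs D=6 ok
[2] required=max(L[2]=5,C[1]=3)=5 vs D=5 ok
[3] required=max(L[3]=7,C[2]=9)=9 vs D=8 SHORT
[4] required=max(L[4]=3,C[3]=8)=8 vs D=8 ok
[5] required=max(L[5]=5,C[4]=7)=7 vs D=7 ok
[6] required=max(L[6]=5,C[5]=4)=5 vs D=5 ok
[7] required=C[6]=4=4 vs D=4 ok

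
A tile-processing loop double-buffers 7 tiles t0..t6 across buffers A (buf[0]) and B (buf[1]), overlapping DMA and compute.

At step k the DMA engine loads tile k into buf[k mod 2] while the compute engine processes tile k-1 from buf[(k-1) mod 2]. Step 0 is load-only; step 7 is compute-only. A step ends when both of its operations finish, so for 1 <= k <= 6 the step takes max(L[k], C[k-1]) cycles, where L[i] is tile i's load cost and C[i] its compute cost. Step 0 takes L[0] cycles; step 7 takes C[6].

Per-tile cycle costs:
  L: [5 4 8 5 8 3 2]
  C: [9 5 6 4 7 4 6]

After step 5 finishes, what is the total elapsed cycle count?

end_cycle[5] = 43

[0] DMA t0→A (5c) ∥ CU idle ⇒ 5c, clock 5
[1] DMA t1→B (4c) ∥ CU A:t0 (9c) ⇒ 9c, clock 14
[2] DMA t2→A (8c) ∥ CU B:t1 (5c) ⇒ 8c, clock 22
[3] DMA t3→B (5c) ∥ CU A:t2 (6c) ⇒ 6c, clock 28
[4] DMA t4→A (8c) ∥ CU B:t3 (4c) ⇒ 8c, clock 36
[5] DMA t5→B (3c) ∥ CU A:t4 (7c) ⇒ 7c, clock 43
[6] DMA t6→A (2c) ∥ CU B:t5 (4c) ⇒ 4c, clock 47
[7] DMA idle ∥ CU A:t6 (6c) ⇒ 6c, clock 53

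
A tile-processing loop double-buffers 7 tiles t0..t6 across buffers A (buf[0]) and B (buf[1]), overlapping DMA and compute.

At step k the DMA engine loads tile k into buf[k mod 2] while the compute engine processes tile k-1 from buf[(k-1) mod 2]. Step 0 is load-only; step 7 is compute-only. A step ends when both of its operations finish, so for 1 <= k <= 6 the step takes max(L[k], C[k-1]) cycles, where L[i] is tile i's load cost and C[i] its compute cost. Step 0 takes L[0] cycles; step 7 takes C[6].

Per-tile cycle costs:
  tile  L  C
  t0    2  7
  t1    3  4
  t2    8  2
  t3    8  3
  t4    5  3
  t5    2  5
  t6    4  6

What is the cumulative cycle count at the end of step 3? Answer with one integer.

end_cycle[3] = 25

  0. 2=2c; end=2; A:t0 B:-
  1. max(3,7)=7c; end=9; A:t0 B:t1
  2. max(8,4)=8c; end=17; A:t2 B:t1
  3. max(8,2)=8c; end=25; A:t2 B:t3
  4. max(5,3)=5c; end=30; A:t4 B:t3
  5. max(2,3)=3c; end=33; A:t4 B:t5
  6. max(4,5)=5c; end=38; A:t6 B:t5
  7. 6=6c; end=44; A:t6 B:t5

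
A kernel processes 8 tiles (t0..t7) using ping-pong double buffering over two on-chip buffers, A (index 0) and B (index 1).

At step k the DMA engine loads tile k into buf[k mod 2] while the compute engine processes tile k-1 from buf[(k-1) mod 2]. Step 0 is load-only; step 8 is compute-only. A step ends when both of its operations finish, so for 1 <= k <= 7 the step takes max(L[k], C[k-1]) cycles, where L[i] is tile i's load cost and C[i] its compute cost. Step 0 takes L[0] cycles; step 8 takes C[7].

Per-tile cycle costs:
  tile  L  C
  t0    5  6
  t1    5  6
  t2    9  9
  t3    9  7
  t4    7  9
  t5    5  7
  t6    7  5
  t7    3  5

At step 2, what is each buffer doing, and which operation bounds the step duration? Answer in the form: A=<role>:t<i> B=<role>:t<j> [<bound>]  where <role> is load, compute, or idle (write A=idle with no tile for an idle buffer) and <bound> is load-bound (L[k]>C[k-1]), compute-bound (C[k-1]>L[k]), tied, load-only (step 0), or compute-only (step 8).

[0] DMA t0→A (5c) ∥ CU idle ⇒ 5c, clock 5
[1] DMA t1→B (5c) ∥ CU A:t0 (6c) ⇒ 6c, clock 11
[2] DMA t2→A (9c) ∥ CU B:t1 (6c) ⇒ 9c, clock 20
[3] DMA t3→B (9c) ∥ CU A:t2 (9c) ⇒ 9c, clock 29
[4] DMA t4→A (7c) ∥ CU B:t3 (7c) ⇒ 7c, clock 36
[5] DMA t5→B (5c) ∥ CU A:t4 (9c) ⇒ 9c, clock 45
[6] DMA t6→A (7c) ∥ CU B:t5 (7c) ⇒ 7c, clock 52
[7] DMA t7→B (3c) ∥ CU A:t6 (5c) ⇒ 5c, clock 57
[8] DMA idle ∥ CU B:t7 (5c) ⇒ 5c, clock 62

step 2: A=load:t2 B=compute:t1 [load-bound]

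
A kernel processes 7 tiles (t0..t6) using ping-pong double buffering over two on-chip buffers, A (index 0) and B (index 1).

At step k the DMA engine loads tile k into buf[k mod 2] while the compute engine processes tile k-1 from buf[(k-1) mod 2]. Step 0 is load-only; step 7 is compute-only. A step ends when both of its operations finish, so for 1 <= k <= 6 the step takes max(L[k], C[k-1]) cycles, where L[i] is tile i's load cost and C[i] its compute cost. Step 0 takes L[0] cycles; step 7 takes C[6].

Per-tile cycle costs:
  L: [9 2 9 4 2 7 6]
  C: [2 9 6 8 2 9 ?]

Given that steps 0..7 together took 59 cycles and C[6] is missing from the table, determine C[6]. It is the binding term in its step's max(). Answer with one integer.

C[6] = 9

step 0 = dur = L[0]=9 = 9
step 1 = dur = max(L[1]=2, C[0]=2) = 2
step 2 = dur = max(L[2]=9, C[1]=9) = 9
step 3 = dur = max(L[3]=4, C[2]=6) = 6
step 4 = dur = max(L[4]=2, C[3]=8) = 8
step 5 = dur = max(L[5]=7, C[4]=2) = 7
step 6 = dur = max(L[6]=6, C[5]=9) = 9
step 7 = dur = C[6]=? = C[6]  (unknown; binding)
sum of known step durations = 50
dur[7] = total - known = 59 - 50 = 9
C[6] is the binding max in step 7, so C[6] = dur[7] = 9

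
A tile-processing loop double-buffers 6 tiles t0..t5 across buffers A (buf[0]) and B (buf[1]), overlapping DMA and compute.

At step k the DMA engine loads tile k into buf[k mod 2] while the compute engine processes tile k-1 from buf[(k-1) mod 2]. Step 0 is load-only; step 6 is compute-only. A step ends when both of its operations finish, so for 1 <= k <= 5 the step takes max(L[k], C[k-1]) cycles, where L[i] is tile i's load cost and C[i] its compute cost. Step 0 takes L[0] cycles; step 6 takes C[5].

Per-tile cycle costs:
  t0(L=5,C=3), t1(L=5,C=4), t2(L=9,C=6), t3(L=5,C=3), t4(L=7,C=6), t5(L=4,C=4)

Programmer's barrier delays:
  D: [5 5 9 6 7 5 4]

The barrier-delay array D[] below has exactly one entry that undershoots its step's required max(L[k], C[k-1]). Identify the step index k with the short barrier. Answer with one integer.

hazard at step 5

step 0: need L[0]=5 = 5; D[0]=5 ok
step 1: need max(L[1]=5,C[0]=3) = 5; D[1]=5 ok
step 2: need max(L[2]=9,C[1]=4) = 9; D[2]=9 ok
step 3: need max(L[3]=5,C[2]=6) = 6; D[3]=6 ok
step 4: need max(L[4]=7,C[3]=3) = 7; D[4]=7 ok
step 5: need max(L[5]=4,C[4]=6) = 6; D[5]=5 SHORT
step 6: need C[5]=4 = 4; D[6]=4 ok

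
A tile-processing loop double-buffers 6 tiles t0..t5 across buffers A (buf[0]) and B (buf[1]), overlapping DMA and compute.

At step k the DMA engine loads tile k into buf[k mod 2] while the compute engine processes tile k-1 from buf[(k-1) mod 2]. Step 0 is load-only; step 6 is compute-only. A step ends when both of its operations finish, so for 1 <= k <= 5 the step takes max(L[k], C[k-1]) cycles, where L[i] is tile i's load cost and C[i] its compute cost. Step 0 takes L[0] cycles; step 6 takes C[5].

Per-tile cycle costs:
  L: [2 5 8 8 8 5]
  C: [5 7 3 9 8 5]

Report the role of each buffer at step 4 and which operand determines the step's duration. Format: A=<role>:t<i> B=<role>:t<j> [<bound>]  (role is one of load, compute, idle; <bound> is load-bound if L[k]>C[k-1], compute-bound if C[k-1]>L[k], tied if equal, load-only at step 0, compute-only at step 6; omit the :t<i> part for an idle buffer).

step 4: A=load:t4 B=compute:t3 [compute-bound]

step 0: L[0]=2 → dur=2, Σ=2 | A=load:t0 B=idle [load-only]
step 1: L[1]=5 C[0]=5 → dur=5, Σ=7 | A=compute:t0 B=load:t1 [tied]
step 2: L[2]=8 C[1]=7 → dur=8, Σ=15 | A=load:t2 B=compute:t1 [load-bound]
step 3: L[3]=8 C[2]=3 → dur=8, Σ=23 | A=compute:t2 B=load:t3 [load-bound]
step 4: L[4]=8 C[3]=9 → dur=9, Σ=32 | A=load:t4 B=compute:t3 [compute-bound]
step 5: L[5]=5 C[4]=8 → dur=8, Σ=40 | A=compute:t4 B=load:t5 [compute-bound]
step 6: C[5]=5 → dur=5, Σ=45 | A=idle B=compute:t5 [compute-only]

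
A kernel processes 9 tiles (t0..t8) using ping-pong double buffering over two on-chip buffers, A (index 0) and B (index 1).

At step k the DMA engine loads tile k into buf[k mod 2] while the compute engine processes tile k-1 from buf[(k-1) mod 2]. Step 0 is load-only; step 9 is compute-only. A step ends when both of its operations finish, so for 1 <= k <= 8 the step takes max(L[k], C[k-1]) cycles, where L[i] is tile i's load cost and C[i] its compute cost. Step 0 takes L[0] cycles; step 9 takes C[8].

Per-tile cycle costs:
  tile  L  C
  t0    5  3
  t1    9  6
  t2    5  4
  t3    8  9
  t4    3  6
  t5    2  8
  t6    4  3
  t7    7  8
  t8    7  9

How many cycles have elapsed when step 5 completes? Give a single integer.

end_cycle[5] = 43

step 0: L[0]=5 → dur=5, Σ=5 | A=load:t0 B=idle [load-only]
step 1: L[1]=9 C[0]=3 → dur=9, Σ=14 | A=compute:t0 B=load:t1 [load-bound]
step 2: L[2]=5 C[1]=6 → dur=6, Σ=20 | A=load:t2 B=compute:t1 [compute-bound]
step 3: L[3]=8 C[2]=4 → dur=8, Σ=28 | A=compute:t2 B=load:t3 [load-bound]
step 4: L[4]=3 C[3]=9 → dur=9, Σ=37 | A=load:t4 B=compute:t3 [compute-bound]
step 5: L[5]=2 C[4]=6 → dur=6, Σ=43 | A=compute:t4 B=load:t5 [compute-bound]
step 6: L[6]=4 C[5]=8 → dur=8, Σ=51 | A=load:t6 B=compute:t5 [compute-bound]
step 7: L[7]=7 C[6]=3 → dur=7, Σ=58 | A=compute:t6 B=load:t7 [load-bound]
step 8: L[8]=7 C[7]=8 → dur=8, Σ=66 | A=load:t8 B=compute:t7 [compute-bound]
step 9: C[8]=9 → dur=9, Σ=75 | A=compute:t8 B=idle [compute-only]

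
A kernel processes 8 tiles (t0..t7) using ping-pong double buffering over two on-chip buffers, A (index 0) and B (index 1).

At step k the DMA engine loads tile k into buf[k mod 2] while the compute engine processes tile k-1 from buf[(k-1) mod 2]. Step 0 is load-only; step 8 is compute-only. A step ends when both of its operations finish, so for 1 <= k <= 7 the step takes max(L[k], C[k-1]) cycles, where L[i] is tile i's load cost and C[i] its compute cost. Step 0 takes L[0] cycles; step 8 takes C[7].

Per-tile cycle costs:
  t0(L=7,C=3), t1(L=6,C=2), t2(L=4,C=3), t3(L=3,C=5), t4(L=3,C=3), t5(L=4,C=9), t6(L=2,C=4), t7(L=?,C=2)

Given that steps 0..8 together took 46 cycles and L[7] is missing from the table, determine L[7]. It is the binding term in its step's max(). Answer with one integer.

step 0: dur = L[0]=7 = 7
step 1: dur = max(L[1]=6, C[0]=3) = 6
step 2: dur = max(L[2]=4, C[1]=2) = 4
step 3: dur = max(L[3]=3, C[2]=3) = 3
step 4: dur = max(L[4]=3, C[3]=5) = 5
step 5: dur = max(L[5]=4, C[4]=3) = 4
step 6: dur = max(L[6]=2, C[5]=9) = 9
step 7: dur = max(L[7]=?, C[6]=4) = L[7]  (unknown; binding)
step 8: dur = C[7]=2 = 2
sum of known step durations = 40
dur[7] = total - known = 46 - 40 = 6
L[7] is the binding max in step 7, so L[7] = dur[7] = 6

L[7] = 6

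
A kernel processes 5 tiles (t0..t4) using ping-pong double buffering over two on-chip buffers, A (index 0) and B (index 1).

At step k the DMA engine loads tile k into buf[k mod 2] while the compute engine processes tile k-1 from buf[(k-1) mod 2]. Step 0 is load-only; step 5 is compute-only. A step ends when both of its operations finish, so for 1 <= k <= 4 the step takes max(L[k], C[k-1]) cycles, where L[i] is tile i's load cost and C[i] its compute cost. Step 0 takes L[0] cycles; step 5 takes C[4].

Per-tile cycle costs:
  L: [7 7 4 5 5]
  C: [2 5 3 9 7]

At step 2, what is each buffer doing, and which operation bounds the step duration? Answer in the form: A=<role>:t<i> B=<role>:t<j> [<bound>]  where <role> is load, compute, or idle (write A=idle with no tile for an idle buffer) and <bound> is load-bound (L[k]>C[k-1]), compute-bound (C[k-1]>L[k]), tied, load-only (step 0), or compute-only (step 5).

step 2: A=load:t2 B=compute:t1 [compute-bound]

[0] DMA t0→A (7c) ∥ CU idle ⇒ 7c, clock 7
[1] DMA t1→B (7c) ∥ CU A:t0 (2c) ⇒ 7c, clock 14
[2] DMA t2→A (4c) ∥ CU B:t1 (5c) ⇒ 5c, clock 19
[3] DMA t3→B (5c) ∥ CU A:t2 (3c) ⇒ 5c, clock 24
[4] DMA t4→A (5c) ∥ CU B:t3 (9c) ⇒ 9c, clock 33
[5] DMA idle ∥ CU A:t4 (7c) ⇒ 7c, clock 40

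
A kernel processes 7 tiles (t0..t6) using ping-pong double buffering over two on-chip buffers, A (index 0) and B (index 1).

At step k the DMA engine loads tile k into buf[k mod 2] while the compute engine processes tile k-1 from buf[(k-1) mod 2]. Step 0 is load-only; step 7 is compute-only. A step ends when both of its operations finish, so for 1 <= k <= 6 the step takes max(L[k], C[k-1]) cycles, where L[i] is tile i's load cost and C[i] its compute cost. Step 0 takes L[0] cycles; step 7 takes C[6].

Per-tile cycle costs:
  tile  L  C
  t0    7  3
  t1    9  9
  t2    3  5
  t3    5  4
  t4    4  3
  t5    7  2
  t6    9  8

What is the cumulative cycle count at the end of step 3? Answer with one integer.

end_cycle[3] = 30

k=0 load=t0/7c comp=- wait=7 total=7
k=1 load=t1/9c comp=t0/3c wait=9 total=16
k=2 load=t2/3c comp=t1/9c wait=9 total=25
k=3 load=t3/5c comp=t2/5c wait=5 total=30
k=4 load=t4/4c comp=t3/4c wait=4 total=34
k=5 load=t5/7c comp=t4/3c wait=7 total=41
k=6 load=t6/9c comp=t5/2c wait=9 total=50
k=7 load=- comp=t6/8c wait=8 total=58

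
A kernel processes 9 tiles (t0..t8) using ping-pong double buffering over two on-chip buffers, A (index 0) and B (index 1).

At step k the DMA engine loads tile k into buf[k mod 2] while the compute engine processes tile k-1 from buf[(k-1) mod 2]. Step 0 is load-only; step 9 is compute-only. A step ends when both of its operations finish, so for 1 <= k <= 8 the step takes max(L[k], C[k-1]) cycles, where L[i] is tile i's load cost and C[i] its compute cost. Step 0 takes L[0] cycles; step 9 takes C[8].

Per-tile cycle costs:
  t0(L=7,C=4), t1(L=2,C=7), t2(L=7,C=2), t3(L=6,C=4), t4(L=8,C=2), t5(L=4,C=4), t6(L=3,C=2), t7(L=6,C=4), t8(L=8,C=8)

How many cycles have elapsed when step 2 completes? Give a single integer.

end_cycle[2] = 18

[0] DMA t0→A (7c) ∥ CU idle ⇒ 7c, clock 7
[1] DMA t1→B (2c) ∥ CU A:t0 (4c) ⇒ 4c, clock 11
[2] DMA t2→A (7c) ∥ CU B:t1 (7c) ⇒ 7c, clock 18
[3] DMA t3→B (6c) ∥ CU A:t2 (2c) ⇒ 6c, clock 24
[4] DMA t4→A (8c) ∥ CU B:t3 (4c) ⇒ 8c, clock 32
[5] DMA t5→B (4c) ∥ CU A:t4 (2c) ⇒ 4c, clock 36
[6] DMA t6→A (3c) ∥ CU B:t5 (4c) ⇒ 4c, clock 40
[7] DMA t7→B (6c) ∥ CU A:t6 (2c) ⇒ 6c, clock 46
[8] DMA t8→A (8c) ∥ CU B:t7 (4c) ⇒ 8c, clock 54
[9] DMA idle ∥ CU A:t8 (8c) ⇒ 8c, clock 62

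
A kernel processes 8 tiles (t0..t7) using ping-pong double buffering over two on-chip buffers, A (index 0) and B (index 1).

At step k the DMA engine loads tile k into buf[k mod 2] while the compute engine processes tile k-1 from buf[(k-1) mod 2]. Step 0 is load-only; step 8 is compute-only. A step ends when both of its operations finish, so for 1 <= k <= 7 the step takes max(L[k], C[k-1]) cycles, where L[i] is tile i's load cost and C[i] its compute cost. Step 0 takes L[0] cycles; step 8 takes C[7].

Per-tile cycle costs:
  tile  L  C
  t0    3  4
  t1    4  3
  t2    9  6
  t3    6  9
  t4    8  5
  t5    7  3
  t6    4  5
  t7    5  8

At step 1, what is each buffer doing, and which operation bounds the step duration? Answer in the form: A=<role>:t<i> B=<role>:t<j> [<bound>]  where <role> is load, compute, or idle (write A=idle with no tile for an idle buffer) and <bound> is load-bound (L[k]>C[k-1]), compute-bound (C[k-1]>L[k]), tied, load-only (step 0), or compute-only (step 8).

step 1: A=compute:t0 B=load:t1 [tied]

k=0 load=t0/3c comp=- wait=3 total=3
k=1 load=t1/4c comp=t0/4c wait=4 total=7
k=2 load=t2/9c comp=t1/3c wait=9 total=16
k=3 load=t3/6c comp=t2/6c wait=6 total=22
k=4 load=t4/8c comp=t3/9c wait=9 total=31
k=5 load=t5/7c comp=t4/5c wait=7 total=38
k=6 load=t6/4c comp=t5/3c wait=4 total=42
k=7 load=t7/5c comp=t6/5c wait=5 total=47
k=8 load=- comp=t7/8c wait=8 total=55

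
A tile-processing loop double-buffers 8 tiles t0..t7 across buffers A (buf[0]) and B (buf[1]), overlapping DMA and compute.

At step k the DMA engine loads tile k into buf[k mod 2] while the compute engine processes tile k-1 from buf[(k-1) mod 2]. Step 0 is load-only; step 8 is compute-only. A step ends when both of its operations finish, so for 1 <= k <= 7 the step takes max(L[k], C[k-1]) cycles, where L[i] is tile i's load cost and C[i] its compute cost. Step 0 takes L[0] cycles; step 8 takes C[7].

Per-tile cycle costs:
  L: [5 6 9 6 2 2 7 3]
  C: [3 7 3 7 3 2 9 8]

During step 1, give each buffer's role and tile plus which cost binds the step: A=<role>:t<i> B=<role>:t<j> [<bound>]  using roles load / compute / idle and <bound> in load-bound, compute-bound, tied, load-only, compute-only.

step 0: L[0]=5 → dur=5, Σ=5 | A=load:t0 B=idle [load-only]
step 1: L[1]=6 C[0]=3 → dur=6, Σ=11 | A=compute:t0 B=load:t1 [load-bound]
step 2: L[2]=9 C[1]=7 → dur=9, Σ=20 | A=load:t2 B=compute:t1 [load-bound]
step 3: L[3]=6 C[2]=3 → dur=6, Σ=26 | A=compute:t2 B=load:t3 [load-bound]
step 4: L[4]=2 C[3]=7 → dur=7, Σ=33 | A=load:t4 B=compute:t3 [compute-bound]
step 5: L[5]=2 C[4]=3 → dur=3, Σ=36 | A=compute:t4 B=load:t5 [compute-bound]
step 6: L[6]=7 C[5]=2 → dur=7, Σ=43 | A=load:t6 B=compute:t5 [load-bound]
step 7: L[7]=3 C[6]=9 → dur=9, Σ=52 | A=compute:t6 B=load:t7 [compute-bound]
step 8: C[7]=8 → dur=8, Σ=60 | A=idle B=compute:t7 [compute-only]

step 1: A=compute:t0 B=load:t1 [load-bound]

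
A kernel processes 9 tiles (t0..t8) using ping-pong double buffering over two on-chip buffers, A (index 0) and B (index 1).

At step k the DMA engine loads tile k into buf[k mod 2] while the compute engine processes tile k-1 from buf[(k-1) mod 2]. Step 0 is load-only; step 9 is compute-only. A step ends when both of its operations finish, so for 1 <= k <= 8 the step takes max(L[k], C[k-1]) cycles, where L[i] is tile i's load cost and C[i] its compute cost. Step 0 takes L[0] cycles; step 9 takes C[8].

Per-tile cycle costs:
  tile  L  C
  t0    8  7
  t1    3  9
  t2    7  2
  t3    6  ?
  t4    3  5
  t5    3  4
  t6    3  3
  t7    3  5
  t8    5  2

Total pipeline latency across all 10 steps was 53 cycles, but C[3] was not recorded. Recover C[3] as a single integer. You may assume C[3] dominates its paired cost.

step 0 = dur = L[0]=8 = 8
step 1 = dur = max(L[1]=3, C[0]=7) = 7
step 2 = dur = max(L[2]=7, C[1]=9) = 9
step 3 = dur = max(L[3]=6, C[2]=2) = 6
step 4 = dur = max(L[4]=3, C[3]=?) = C[3]  (unknown; binding)
step 5 = dur = max(L[5]=3, C[4]=5) = 5
step 6 = dur = max(L[6]=3, C[5]=4) = 4
step 7 = dur = max(L[7]=3, C[6]=3) = 3
step 8 = dur = max(L[8]=5, C[7]=5) = 5
step 9 = dur = C[8]=2 = 2
sum of known step durations = 49
dur[4] = total - known = 53 - 49 = 4
C[3] is the binding max in step 4, so C[3] = dur[4] = 4

C[3] = 4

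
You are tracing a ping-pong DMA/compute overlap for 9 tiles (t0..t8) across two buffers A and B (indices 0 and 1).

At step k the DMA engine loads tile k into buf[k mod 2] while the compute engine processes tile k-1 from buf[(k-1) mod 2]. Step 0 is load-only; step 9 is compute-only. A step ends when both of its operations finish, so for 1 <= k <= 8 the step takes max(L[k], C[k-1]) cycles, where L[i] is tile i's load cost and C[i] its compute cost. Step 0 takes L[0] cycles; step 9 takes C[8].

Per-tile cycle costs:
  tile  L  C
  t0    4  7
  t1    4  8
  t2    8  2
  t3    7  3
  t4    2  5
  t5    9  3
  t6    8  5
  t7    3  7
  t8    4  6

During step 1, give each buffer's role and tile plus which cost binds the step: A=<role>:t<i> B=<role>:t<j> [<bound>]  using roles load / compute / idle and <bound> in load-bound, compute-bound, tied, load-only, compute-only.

step 1: A=compute:t0 B=load:t1 [compute-bound]

step 0: L[0]=4 → dur=4, Σ=4 | A=load:t0 B=idle [load-only]
step 1: L[1]=4 C[0]=7 → dur=7, Σ=11 | A=compute:t0 B=load:t1 [compute-bound]
step 2: L[2]=8 C[1]=8 → dur=8, Σ=19 | A=load:t2 B=compute:t1 [tied]
step 3: L[3]=7 C[2]=2 → dur=7, Σ=26 | A=compute:t2 B=load:t3 [load-bound]
step 4: L[4]=2 C[3]=3 → dur=3, Σ=29 | A=load:t4 B=compute:t3 [compute-bound]
step 5: L[5]=9 C[4]=5 → dur=9, Σ=38 | A=compute:t4 B=load:t5 [load-bound]
step 6: L[6]=8 C[5]=3 → dur=8, Σ=46 | A=load:t6 B=compute:t5 [load-bound]
step 7: L[7]=3 C[6]=5 → dur=5, Σ=51 | A=compute:t6 B=load:t7 [compute-bound]
step 8: L[8]=4 C[7]=7 → dur=7, Σ=58 | A=load:t8 B=compute:t7 [compute-bound]
step 9: C[8]=6 → dur=6, Σ=64 | A=compute:t8 B=idle [compute-only]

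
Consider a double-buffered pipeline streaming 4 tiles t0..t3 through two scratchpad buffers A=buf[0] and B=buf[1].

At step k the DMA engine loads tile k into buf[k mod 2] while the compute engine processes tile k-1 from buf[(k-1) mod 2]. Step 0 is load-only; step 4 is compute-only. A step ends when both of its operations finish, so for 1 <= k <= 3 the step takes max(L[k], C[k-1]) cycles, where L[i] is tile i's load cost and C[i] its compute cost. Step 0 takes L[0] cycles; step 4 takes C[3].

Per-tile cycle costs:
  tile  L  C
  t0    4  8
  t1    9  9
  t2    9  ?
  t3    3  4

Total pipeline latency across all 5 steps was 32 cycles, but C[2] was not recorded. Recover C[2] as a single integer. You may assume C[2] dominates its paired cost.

step 0 = dur = L[0]=4 = 4
step 1 = dur = max(L[1]=9, C[0]=8) = 9
step 2 = dur = max(L[2]=9, C[1]=9) = 9
step 3 = dur = max(L[3]=3, C[2]=?) = C[2]  (unknown; binding)
step 4 = dur = C[3]=4 = 4
sum of known step durations = 26
dur[3] = total - known = 32 - 26 = 6
C[2] is the binding max in step 3, so C[2] = dur[3] = 6

C[2] = 6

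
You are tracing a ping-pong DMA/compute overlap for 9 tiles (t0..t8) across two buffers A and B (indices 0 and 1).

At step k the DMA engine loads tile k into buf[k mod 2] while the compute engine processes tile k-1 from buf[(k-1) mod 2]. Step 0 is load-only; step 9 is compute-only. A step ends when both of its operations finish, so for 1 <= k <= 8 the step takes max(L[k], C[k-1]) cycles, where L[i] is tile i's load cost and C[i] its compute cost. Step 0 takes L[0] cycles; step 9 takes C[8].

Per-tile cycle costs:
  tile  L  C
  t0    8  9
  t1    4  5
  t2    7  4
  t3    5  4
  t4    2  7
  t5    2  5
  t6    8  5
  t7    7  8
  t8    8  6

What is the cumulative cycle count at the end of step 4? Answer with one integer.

end_cycle[4] = 33

step 0: L[0]=8 → dur=8, Σ=8 | A=load:t0 B=idle [load-only]
step 1: L[1]=4 C[0]=9 → dur=9, Σ=17 | A=compute:t0 B=load:t1 [compute-bound]
step 2: L[2]=7 C[1]=5 → dur=7, Σ=24 | A=load:t2 B=compute:t1 [load-bound]
step 3: L[3]=5 C[2]=4 → dur=5, Σ=29 | A=compute:t2 B=load:t3 [load-bound]
step 4: L[4]=2 C[3]=4 → dur=4, Σ=33 | A=load:t4 B=compute:t3 [compute-bound]
step 5: L[5]=2 C[4]=7 → dur=7, Σ=40 | A=compute:t4 B=load:t5 [compute-bound]
step 6: L[6]=8 C[5]=5 → dur=8, Σ=48 | A=load:t6 B=compute:t5 [load-bound]
step 7: L[7]=7 C[6]=5 → dur=7, Σ=55 | A=compute:t6 B=load:t7 [load-bound]
step 8: L[8]=8 C[7]=8 → dur=8, Σ=63 | A=load:t8 B=compute:t7 [tied]
step 9: C[8]=6 → dur=6, Σ=69 | A=compute:t8 B=idle [compute-only]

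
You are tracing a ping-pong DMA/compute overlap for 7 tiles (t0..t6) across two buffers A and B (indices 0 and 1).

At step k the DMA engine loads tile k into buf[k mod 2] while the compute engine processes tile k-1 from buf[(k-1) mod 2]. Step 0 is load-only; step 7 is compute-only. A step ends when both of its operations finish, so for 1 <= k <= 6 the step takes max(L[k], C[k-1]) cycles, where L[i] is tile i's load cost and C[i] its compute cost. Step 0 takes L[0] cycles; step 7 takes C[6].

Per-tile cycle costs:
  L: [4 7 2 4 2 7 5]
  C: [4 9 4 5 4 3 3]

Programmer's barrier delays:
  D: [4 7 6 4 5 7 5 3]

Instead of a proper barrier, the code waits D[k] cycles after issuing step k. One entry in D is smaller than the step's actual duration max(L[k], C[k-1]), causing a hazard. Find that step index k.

step 0: need L[0]=4 = 4; D[0]=4 ok
step 1: need max(L[1]=7,C[0]=4) = 7; D[1]=7 ok
step 2: need max(L[2]=2,C[1]=9) = 9; D[2]=6 SHORT
step 3: need max(L[3]=4,C[2]=4) = 4; D[3]=4 ok
step 4: need max(L[4]=2,C[3]=5) = 5; D[4]=5 ok
step 5: need max(L[5]=7,C[4]=4) = 7; D[5]=7 ok
step 6: need max(L[6]=5,C[5]=3) = 5; D[6]=5 ok
step 7: need C[6]=3 = 3; D[7]=3 ok

hazard at step 2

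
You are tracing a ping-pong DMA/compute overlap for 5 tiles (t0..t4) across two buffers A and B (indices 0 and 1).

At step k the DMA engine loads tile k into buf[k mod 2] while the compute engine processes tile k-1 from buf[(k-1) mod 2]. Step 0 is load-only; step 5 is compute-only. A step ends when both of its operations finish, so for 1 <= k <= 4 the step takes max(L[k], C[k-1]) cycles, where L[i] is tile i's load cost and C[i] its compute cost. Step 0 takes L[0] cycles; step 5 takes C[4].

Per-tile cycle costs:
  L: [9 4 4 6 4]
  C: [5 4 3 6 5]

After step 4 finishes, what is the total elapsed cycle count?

end_cycle[4] = 30

[0] DMA t0→A (9c) ∥ CU idle ⇒ 9c, clock 9
[1] DMA t1→B (4c) ∥ CU A:t0 (5c) ⇒ 5c, clock 14
[2] DMA t2→A (4c) ∥ CU B:t1 (4c) ⇒ 4c, clock 18
[3] DMA t3→B (6c) ∥ CU A:t2 (3c) ⇒ 6c, clock 24
[4] DMA t4→A (4c) ∥ CU B:t3 (6c) ⇒ 6c, clock 30
[5] DMA idle ∥ CU A:t4 (5c) ⇒ 5c, clock 35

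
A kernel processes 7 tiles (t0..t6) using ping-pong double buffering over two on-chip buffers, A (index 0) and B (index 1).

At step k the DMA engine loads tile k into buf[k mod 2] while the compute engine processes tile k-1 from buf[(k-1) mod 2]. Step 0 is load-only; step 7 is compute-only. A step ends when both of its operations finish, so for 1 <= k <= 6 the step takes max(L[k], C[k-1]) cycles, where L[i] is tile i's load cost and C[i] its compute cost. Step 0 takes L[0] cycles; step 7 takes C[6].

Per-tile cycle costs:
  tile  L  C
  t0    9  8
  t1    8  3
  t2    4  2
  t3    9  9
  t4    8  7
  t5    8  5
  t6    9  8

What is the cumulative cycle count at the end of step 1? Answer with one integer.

step 0: L[0]=9 → dur=9, Σ=9 | A=load:t0 B=idle [load-only]
step 1: L[1]=8 C[0]=8 → dur=8, Σ=17 | A=compute:t0 B=load:t1 [tied]
step 2: L[2]=4 C[1]=3 → dur=4, Σ=21 | A=load:t2 B=compute:t1 [load-bound]
step 3: L[3]=9 C[2]=2 → dur=9, Σ=30 | A=compute:t2 B=load:t3 [load-bound]
step 4: L[4]=8 C[3]=9 → dur=9, Σ=39 | A=load:t4 B=compute:t3 [compute-bound]
step 5: L[5]=8 C[4]=7 → dur=8, Σ=47 | A=compute:t4 B=load:t5 [load-bound]
step 6: L[6]=9 C[5]=5 → dur=9, Σ=56 | A=load:t6 B=compute:t5 [load-bound]
step 7: C[6]=8 → dur=8, Σ=64 | A=compute:t6 B=idle [compute-only]

end_cycle[1] = 17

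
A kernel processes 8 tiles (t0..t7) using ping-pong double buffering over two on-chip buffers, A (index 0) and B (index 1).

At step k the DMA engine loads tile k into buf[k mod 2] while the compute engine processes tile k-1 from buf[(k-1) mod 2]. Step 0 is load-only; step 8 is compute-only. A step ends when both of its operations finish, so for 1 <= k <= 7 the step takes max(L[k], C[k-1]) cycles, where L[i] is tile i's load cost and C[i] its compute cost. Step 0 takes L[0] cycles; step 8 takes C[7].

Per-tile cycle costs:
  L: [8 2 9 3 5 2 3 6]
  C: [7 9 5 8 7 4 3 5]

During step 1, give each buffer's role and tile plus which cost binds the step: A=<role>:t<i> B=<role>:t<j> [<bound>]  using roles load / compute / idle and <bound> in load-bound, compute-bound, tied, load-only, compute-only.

step 1: A=compute:t0 B=load:t1 [compute-bound]

k=0 load=t0/8c comp=- wait=8 total=8
k=1 load=t1/2c comp=t0/7c wait=7 total=15
k=2 load=t2/9c comp=t1/9c wait=9 total=24
k=3 load=t3/3c comp=t2/5c wait=5 total=29
k=4 load=t4/5c comp=t3/8c wait=8 total=37
k=5 load=t5/2c comp=t4/7c wait=7 total=44
k=6 load=t6/3c comp=t5/4c wait=4 total=48
k=7 load=t7/6c comp=t6/3c wait=6 total=54
k=8 load=- comp=t7/5c wait=5 total=59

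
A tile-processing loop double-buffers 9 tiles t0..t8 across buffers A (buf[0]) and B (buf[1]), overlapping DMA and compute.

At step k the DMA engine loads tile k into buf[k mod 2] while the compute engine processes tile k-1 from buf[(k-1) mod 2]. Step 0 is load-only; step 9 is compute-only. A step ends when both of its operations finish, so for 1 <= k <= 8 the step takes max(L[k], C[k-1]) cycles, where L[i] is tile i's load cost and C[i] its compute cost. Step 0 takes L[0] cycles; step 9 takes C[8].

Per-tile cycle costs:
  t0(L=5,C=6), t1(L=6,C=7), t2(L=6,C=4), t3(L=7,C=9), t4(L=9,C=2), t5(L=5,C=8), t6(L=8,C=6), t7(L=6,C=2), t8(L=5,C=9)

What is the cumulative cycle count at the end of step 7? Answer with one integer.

end_cycle[7] = 53

  0. 5=5c; end=5; A:t0 B:-
  1. max(6,6)=6c; end=11; A:t0 B:t1
  2. max(6,7)=7c; end=18; A:t2 B:t1
  3. max(7,4)=7c; end=25; A:t2 B:t3
  4. max(9,9)=9c; end=34; A:t4 B:t3
  5. max(5,2)=5c; end=39; A:t4 B:t5
  6. max(8,8)=8c; end=47; A:t6 B:t5
  7. max(6,6)=6c; end=53; A:t6 B:t7
  8. max(5,2)=5c; end=58; A:t8 B:t7
  9. 9=9c; end=67; A:t8 B:t7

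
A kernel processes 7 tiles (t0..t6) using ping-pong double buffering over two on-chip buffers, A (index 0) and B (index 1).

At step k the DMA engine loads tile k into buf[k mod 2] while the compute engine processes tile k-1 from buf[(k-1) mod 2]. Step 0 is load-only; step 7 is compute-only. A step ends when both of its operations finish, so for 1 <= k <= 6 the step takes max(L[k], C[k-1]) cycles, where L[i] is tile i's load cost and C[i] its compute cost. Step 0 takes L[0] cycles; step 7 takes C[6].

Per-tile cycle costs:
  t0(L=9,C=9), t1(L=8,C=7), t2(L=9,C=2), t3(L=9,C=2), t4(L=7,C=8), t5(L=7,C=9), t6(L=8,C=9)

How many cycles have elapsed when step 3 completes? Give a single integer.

  0. 9=9c; end=9; A:t0 B:-
  1. max(8,9)=9c; end=18; A:t0 B:t1
  2. max(9,7)=9c; end=27; A:t2 B:t1
  3. max(9,2)=9c; end=36; A:t2 B:t3
  4. max(7,2)=7c; end=43; A:t4 B:t3
  5. max(7,8)=8c; end=51; A:t4 B:t5
  6. max(8,9)=9c; end=60; A:t6 B:t5
  7. 9=9c; end=69; A:t6 B:t5

end_cycle[3] = 36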